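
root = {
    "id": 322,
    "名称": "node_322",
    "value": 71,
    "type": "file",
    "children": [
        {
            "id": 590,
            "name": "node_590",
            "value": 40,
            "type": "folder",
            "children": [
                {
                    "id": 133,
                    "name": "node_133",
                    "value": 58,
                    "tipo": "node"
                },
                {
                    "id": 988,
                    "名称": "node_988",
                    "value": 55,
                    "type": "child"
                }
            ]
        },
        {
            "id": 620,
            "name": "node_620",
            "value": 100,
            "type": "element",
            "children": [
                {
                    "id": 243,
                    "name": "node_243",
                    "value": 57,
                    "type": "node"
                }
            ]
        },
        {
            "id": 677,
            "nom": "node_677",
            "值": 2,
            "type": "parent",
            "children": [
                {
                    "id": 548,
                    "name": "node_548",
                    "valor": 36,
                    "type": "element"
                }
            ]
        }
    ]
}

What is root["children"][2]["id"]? 677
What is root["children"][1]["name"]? "node_620"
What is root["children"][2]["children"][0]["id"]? 548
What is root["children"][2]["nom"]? "node_677"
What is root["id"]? 322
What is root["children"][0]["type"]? "folder"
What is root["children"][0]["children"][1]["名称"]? "node_988"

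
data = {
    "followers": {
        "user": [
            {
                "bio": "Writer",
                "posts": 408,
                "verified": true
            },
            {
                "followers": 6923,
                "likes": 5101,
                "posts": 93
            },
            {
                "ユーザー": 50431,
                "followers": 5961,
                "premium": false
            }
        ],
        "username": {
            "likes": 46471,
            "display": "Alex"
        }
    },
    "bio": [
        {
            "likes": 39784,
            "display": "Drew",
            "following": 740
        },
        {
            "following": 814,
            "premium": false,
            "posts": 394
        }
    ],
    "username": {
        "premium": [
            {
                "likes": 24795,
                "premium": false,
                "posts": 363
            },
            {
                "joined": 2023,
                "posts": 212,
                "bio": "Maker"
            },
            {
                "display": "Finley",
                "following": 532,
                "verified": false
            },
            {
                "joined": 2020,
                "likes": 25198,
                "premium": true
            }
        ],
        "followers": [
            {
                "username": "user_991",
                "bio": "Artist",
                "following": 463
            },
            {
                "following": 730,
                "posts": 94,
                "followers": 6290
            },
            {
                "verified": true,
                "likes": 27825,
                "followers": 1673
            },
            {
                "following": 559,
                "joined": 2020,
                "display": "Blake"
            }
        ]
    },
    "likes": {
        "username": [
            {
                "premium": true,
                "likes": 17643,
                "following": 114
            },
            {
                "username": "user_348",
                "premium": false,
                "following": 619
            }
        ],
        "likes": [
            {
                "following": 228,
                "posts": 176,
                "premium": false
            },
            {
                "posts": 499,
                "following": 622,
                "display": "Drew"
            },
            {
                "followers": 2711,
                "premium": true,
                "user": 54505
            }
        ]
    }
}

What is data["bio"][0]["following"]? 740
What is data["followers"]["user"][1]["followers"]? 6923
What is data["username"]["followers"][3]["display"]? "Blake"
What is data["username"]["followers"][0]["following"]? 463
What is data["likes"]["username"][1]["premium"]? False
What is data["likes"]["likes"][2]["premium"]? True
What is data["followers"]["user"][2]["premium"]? False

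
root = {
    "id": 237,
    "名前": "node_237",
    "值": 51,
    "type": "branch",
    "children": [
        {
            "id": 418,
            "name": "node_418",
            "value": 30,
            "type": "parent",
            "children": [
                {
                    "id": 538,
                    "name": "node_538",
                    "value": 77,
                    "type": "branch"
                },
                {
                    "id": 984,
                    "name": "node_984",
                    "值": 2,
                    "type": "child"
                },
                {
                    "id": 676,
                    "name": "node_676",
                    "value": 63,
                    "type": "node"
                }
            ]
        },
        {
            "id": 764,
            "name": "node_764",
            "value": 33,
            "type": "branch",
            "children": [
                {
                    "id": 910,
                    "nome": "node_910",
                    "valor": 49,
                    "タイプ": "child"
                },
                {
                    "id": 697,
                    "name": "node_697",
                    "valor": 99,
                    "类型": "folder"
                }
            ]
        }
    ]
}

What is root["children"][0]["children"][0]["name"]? "node_538"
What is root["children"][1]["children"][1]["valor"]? 99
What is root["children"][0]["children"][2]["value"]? 63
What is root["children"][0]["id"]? 418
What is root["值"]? 51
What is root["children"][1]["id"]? 764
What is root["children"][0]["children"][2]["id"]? 676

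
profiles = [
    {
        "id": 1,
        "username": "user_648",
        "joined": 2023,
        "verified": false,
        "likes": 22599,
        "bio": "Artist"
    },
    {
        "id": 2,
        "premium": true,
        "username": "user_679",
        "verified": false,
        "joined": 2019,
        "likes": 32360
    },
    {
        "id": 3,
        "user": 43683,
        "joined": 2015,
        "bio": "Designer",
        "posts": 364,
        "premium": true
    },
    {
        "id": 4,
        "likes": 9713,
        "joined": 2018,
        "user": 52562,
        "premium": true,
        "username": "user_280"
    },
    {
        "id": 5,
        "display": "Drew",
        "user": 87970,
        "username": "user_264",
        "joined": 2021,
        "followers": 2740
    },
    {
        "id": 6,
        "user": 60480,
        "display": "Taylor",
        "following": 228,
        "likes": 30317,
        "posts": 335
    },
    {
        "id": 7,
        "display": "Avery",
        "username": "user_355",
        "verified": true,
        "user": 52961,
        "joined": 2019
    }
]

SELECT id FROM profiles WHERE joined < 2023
[2, 3, 4, 5, 7]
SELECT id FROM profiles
[1, 2, 3, 4, 5, 6, 7]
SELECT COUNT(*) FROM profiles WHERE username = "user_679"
1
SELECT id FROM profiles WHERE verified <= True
[1, 2, 7]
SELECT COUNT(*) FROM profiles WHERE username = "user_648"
1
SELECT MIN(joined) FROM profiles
2015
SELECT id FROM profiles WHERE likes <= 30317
[1, 4, 6]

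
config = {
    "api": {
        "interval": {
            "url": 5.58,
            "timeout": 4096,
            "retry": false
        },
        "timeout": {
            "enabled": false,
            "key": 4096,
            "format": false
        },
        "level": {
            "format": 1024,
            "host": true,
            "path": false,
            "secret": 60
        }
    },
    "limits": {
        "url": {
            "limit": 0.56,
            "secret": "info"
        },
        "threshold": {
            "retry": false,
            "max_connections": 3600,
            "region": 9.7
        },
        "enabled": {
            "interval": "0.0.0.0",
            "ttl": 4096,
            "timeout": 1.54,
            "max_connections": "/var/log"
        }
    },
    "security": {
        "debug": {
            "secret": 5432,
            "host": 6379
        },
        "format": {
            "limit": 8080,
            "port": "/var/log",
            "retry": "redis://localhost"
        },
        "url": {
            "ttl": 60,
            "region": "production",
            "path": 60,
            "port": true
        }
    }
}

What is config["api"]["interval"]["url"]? 5.58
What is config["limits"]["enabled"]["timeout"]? 1.54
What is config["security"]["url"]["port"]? True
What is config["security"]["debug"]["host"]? 6379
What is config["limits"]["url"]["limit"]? 0.56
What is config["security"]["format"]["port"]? "/var/log"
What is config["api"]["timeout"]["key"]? 4096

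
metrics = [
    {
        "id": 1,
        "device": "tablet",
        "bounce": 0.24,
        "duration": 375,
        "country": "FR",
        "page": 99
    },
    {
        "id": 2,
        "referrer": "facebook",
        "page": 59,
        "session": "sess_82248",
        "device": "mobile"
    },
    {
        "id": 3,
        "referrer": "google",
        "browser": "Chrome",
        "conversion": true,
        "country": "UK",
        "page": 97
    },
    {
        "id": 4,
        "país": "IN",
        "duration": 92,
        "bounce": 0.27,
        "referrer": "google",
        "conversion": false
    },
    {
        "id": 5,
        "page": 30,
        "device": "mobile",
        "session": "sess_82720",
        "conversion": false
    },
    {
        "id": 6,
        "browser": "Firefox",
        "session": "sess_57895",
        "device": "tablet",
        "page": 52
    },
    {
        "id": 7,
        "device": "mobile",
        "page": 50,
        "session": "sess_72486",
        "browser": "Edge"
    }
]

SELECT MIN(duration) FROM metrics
92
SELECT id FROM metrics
[1, 2, 3, 4, 5, 6, 7]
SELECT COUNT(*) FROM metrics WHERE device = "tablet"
2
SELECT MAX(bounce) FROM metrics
0.27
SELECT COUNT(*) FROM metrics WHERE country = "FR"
1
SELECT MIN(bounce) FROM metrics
0.24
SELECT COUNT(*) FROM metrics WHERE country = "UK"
1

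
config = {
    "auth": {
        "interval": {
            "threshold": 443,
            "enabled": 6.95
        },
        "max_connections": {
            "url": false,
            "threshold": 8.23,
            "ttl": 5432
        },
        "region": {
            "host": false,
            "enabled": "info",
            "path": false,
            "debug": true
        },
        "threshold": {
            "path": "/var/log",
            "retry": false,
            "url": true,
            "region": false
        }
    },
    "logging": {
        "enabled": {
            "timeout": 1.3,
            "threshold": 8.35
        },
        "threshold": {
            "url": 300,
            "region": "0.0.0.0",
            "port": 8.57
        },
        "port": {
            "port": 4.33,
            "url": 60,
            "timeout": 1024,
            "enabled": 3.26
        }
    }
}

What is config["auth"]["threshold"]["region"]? False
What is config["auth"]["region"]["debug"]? True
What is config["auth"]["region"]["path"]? False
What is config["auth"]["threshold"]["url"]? True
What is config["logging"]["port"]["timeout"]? 1024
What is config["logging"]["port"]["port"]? 4.33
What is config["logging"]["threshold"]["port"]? 8.57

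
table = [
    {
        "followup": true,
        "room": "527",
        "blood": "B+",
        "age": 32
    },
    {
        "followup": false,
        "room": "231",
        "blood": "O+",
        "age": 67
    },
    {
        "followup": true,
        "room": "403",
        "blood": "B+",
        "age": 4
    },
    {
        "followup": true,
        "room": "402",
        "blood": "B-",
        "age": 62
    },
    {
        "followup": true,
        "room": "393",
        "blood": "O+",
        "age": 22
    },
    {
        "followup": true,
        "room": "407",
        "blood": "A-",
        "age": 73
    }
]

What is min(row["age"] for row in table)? 4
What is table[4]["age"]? 22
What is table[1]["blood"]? "O+"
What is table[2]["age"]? 4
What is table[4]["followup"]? True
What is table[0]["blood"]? "B+"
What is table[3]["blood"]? "B-"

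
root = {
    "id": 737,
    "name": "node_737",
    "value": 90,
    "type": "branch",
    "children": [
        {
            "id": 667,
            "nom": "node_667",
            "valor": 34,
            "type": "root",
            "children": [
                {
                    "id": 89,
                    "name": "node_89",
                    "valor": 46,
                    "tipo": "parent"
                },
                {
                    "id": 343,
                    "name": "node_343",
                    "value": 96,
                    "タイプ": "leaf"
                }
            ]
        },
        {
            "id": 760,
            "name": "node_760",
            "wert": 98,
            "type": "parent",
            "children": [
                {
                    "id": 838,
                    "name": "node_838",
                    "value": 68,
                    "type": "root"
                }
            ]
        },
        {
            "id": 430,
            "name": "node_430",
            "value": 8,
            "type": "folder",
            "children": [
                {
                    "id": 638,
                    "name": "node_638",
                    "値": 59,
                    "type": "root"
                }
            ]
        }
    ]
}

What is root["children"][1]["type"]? "parent"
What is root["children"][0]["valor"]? 34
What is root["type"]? "branch"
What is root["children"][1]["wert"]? 98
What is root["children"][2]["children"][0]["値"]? 59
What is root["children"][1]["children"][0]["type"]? "root"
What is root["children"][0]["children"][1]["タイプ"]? "leaf"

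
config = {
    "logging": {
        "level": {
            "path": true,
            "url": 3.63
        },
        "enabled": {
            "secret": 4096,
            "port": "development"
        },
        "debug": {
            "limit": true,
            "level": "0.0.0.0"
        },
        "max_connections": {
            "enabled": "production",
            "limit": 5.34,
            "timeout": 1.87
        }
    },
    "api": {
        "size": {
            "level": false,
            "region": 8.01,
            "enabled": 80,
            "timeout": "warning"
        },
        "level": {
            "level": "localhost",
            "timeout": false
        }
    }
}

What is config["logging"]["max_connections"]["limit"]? 5.34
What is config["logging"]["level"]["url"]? 3.63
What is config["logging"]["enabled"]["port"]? "development"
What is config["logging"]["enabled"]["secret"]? 4096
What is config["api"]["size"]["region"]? 8.01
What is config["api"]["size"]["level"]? False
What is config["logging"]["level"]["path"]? True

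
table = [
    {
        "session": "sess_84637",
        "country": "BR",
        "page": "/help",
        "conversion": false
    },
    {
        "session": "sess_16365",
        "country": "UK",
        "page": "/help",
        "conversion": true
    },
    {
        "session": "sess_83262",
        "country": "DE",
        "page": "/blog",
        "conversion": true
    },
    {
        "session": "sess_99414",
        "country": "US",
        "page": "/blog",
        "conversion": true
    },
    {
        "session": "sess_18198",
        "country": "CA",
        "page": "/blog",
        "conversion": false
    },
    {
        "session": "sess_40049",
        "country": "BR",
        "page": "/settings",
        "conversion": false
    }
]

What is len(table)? 6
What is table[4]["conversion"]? False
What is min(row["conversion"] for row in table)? False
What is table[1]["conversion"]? True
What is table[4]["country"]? "CA"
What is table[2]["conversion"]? True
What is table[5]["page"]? "/settings"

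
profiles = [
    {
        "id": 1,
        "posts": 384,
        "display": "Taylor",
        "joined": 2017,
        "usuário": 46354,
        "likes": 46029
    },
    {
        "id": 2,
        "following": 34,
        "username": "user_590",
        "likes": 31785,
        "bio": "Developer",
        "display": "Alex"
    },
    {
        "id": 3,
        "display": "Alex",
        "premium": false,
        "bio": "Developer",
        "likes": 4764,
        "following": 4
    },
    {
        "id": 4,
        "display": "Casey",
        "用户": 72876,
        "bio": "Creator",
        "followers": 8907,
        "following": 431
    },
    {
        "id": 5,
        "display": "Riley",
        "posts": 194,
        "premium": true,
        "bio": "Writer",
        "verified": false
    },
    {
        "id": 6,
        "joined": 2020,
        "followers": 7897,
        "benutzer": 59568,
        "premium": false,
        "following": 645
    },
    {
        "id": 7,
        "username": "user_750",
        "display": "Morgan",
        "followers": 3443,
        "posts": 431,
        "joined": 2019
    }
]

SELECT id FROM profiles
[1, 2, 3, 4, 5, 6, 7]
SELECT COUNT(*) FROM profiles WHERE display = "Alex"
2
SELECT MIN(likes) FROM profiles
4764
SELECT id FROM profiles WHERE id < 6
[1, 2, 3, 4, 5]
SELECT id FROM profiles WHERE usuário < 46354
[]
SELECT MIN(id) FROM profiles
1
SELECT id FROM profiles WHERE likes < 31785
[3]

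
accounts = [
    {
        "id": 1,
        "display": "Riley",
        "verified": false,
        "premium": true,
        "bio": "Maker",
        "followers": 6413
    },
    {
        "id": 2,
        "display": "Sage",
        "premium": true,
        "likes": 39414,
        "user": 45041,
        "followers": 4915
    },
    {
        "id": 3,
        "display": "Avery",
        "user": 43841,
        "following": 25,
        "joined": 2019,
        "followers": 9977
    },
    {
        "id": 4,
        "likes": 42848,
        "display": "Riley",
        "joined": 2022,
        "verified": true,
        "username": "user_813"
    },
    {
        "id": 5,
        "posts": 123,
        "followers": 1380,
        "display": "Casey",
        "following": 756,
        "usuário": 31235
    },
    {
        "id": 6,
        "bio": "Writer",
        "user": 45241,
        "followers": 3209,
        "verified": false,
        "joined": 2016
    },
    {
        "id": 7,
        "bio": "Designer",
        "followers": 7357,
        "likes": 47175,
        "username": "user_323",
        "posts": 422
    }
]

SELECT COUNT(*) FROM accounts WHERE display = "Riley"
2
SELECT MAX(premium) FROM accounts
True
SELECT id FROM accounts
[1, 2, 3, 4, 5, 6, 7]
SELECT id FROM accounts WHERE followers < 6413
[2, 5, 6]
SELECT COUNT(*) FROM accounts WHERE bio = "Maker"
1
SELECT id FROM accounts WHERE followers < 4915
[5, 6]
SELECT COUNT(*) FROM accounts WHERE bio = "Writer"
1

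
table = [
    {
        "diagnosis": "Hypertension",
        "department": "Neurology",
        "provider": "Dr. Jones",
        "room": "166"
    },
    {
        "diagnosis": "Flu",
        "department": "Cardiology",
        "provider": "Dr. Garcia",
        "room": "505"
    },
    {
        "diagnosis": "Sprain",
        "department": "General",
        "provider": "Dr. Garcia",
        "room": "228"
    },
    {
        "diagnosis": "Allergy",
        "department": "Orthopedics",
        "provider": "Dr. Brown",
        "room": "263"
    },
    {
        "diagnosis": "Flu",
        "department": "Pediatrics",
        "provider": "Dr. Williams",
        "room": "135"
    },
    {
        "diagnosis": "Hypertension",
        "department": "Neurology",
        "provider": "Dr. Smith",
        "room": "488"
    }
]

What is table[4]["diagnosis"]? "Flu"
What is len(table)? 6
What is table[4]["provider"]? "Dr. Williams"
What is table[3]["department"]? "Orthopedics"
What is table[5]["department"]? "Neurology"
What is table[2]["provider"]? "Dr. Garcia"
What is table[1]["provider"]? "Dr. Garcia"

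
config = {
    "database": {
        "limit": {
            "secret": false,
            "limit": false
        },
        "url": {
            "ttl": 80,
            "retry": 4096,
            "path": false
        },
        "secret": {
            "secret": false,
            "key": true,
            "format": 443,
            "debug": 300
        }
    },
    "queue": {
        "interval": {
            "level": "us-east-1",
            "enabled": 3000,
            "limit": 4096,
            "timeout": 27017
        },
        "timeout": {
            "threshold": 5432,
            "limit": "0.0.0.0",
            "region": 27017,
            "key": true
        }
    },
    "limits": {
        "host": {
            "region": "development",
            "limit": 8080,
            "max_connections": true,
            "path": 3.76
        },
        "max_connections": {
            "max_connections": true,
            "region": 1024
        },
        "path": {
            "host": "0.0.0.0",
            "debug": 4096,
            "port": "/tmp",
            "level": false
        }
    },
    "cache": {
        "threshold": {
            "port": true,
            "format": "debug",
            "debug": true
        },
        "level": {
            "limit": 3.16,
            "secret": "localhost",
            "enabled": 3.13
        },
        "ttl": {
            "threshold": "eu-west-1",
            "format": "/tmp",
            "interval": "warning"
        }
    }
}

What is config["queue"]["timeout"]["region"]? 27017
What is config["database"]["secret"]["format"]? 443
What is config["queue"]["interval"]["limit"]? 4096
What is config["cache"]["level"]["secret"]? "localhost"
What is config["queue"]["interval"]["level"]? "us-east-1"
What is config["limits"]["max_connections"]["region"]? 1024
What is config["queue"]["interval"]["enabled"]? 3000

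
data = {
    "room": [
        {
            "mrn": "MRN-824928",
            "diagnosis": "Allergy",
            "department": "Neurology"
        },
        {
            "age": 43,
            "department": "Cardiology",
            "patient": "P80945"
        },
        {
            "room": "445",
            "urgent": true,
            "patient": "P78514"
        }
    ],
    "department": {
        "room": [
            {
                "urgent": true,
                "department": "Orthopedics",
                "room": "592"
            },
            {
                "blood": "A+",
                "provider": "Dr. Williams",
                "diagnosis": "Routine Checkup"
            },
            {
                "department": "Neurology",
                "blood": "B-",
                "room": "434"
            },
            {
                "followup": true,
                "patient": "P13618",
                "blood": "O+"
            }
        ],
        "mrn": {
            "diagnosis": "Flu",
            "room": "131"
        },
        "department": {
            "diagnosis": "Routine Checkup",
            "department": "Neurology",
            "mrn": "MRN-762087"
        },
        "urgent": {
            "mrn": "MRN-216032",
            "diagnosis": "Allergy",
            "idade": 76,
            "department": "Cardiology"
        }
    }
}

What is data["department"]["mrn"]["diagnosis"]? "Flu"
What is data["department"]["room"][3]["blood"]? "O+"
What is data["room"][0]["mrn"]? "MRN-824928"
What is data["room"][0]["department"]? "Neurology"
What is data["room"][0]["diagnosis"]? "Allergy"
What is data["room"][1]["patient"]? "P80945"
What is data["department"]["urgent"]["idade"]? 76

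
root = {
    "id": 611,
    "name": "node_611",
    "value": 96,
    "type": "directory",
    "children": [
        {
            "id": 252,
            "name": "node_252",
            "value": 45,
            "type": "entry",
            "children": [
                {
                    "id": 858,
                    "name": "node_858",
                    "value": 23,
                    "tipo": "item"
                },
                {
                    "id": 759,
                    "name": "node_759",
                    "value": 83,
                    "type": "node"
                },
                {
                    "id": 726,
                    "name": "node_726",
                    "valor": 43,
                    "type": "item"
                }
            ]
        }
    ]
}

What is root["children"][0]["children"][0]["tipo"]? "item"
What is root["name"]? "node_611"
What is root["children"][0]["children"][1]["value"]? 83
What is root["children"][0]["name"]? "node_252"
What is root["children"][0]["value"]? 45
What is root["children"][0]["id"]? 252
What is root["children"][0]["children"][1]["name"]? "node_759"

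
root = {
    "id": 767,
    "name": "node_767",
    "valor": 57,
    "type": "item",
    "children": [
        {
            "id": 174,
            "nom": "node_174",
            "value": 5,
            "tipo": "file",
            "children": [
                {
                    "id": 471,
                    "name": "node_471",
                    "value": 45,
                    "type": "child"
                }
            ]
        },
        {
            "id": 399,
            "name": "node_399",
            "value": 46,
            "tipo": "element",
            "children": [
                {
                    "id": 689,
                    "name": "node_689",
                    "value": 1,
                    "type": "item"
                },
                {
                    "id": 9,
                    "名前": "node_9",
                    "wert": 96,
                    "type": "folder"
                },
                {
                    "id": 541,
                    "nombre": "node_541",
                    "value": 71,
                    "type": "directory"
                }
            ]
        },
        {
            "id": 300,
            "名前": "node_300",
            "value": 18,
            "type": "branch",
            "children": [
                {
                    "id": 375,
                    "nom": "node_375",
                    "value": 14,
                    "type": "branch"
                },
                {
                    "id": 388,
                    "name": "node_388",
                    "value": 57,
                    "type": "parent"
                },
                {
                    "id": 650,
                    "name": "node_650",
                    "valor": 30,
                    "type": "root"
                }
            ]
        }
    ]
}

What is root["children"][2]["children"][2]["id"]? 650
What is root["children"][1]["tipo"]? "element"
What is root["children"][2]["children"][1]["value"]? 57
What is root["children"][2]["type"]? "branch"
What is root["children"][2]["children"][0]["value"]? 14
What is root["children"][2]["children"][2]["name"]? "node_650"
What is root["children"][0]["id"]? 174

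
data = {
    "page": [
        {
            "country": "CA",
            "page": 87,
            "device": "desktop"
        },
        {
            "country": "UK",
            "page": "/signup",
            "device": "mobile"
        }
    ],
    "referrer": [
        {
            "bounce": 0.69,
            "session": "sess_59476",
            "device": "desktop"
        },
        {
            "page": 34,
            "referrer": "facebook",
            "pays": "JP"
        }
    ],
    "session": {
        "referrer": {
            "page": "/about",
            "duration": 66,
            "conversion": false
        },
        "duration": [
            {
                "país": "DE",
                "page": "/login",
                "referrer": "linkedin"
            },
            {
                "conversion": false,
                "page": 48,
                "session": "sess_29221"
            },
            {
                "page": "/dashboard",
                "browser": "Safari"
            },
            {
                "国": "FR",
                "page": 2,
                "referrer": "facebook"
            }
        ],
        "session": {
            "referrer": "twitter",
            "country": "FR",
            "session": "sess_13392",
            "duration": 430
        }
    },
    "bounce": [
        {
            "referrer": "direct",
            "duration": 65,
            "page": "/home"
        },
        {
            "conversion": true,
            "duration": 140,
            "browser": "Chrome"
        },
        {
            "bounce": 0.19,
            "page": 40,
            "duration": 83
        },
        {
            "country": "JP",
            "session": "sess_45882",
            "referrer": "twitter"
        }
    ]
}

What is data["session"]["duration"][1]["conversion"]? False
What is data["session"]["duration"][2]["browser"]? "Safari"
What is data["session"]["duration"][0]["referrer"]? "linkedin"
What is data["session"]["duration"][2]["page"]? "/dashboard"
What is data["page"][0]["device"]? "desktop"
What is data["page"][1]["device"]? "mobile"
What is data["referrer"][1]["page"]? 34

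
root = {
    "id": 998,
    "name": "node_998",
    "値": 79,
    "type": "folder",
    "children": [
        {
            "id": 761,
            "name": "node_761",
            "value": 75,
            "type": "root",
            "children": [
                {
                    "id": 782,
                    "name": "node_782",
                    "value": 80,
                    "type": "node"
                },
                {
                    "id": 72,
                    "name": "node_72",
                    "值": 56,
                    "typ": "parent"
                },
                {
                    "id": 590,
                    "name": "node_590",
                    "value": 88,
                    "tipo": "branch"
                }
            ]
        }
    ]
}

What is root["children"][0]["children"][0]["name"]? "node_782"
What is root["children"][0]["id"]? 761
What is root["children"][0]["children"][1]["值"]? 56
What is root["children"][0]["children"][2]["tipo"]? "branch"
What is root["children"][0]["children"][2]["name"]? "node_590"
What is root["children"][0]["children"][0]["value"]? 80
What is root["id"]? 998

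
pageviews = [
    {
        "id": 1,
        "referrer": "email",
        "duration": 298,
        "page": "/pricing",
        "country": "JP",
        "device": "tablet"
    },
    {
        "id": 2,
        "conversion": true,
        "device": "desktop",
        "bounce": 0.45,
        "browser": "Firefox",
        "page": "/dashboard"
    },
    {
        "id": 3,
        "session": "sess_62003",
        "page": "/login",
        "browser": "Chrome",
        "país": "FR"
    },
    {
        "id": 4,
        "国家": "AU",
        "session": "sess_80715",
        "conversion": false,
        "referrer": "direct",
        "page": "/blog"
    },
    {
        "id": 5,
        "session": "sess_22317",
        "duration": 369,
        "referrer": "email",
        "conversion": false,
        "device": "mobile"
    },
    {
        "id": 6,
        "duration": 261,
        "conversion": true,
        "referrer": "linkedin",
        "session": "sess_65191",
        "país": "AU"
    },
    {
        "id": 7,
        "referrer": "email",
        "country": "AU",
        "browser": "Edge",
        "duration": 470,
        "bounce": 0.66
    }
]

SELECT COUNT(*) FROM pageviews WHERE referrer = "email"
3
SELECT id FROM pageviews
[1, 2, 3, 4, 5, 6, 7]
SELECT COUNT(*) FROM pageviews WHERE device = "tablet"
1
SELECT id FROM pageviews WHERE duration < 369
[1, 6]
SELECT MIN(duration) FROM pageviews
261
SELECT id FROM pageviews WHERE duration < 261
[]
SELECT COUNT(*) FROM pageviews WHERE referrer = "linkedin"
1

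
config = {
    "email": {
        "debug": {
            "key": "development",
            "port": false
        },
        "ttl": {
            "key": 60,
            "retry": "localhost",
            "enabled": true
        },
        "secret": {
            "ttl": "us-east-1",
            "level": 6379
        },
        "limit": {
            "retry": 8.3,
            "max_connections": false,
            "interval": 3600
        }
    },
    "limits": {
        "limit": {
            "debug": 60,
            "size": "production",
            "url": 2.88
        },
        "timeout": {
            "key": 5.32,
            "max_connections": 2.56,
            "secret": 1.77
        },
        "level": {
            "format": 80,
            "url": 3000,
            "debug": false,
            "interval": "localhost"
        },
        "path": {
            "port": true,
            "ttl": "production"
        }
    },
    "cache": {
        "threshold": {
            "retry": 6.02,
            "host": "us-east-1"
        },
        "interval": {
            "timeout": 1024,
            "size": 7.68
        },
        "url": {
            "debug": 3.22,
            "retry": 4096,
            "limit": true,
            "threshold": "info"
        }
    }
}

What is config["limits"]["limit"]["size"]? "production"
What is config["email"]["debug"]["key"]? "development"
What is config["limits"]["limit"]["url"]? 2.88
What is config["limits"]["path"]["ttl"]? "production"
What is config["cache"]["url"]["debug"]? 3.22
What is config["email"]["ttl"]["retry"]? "localhost"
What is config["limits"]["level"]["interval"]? "localhost"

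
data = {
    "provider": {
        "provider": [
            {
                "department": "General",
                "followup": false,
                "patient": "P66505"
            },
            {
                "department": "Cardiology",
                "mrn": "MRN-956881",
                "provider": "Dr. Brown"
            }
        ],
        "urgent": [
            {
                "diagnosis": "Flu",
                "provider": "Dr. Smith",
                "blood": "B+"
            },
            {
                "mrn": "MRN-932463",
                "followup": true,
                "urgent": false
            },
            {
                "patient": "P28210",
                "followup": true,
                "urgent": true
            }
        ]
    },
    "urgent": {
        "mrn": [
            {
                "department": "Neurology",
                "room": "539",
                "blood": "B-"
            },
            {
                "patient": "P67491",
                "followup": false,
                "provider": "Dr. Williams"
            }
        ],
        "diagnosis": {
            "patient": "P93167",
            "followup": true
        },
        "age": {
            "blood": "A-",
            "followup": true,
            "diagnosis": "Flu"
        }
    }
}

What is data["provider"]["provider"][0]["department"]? "General"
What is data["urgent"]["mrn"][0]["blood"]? "B-"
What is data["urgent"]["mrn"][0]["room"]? "539"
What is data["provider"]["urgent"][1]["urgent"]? False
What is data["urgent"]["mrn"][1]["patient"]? "P67491"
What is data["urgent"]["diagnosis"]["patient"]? "P93167"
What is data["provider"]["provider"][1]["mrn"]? "MRN-956881"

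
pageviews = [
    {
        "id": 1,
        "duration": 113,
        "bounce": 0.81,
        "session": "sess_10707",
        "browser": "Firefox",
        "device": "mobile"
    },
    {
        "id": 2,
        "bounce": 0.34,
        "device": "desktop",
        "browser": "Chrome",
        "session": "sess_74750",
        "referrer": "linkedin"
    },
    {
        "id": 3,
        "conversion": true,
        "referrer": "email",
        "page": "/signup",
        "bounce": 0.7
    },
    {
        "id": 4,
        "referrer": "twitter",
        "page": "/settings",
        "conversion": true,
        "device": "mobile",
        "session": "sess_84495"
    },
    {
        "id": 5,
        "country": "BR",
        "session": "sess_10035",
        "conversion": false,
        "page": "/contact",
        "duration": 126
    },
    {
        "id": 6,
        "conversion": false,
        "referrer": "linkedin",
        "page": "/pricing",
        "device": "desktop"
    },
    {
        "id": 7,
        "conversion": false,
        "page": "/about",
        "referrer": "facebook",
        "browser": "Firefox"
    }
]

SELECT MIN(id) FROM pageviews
1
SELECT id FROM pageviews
[1, 2, 3, 4, 5, 6, 7]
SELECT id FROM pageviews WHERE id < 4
[1, 2, 3]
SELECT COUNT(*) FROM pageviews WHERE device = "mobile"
2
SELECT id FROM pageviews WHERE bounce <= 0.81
[1, 2, 3]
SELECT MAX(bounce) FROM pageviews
0.81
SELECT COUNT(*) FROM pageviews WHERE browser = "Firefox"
2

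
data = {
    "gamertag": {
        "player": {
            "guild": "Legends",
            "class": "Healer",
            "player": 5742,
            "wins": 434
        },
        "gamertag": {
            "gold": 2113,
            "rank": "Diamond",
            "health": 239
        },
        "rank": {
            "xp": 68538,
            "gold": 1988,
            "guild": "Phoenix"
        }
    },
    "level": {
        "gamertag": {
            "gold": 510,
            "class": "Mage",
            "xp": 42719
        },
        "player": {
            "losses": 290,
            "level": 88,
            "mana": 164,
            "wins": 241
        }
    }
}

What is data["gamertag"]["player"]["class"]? "Healer"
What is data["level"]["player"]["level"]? 88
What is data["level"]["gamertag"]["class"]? "Mage"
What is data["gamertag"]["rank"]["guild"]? "Phoenix"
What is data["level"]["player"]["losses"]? 290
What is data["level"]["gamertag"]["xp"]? 42719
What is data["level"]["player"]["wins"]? 241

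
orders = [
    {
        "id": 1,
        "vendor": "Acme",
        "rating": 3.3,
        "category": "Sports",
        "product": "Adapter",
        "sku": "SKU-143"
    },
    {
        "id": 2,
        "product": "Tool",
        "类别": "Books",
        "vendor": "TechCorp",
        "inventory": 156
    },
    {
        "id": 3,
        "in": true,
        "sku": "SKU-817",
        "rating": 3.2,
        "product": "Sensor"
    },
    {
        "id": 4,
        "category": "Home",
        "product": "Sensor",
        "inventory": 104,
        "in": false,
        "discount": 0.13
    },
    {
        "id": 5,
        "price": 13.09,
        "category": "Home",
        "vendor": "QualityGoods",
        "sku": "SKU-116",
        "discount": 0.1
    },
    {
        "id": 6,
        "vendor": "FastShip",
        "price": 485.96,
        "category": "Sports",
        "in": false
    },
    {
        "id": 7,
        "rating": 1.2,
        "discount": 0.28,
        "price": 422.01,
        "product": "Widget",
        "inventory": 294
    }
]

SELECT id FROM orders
[1, 2, 3, 4, 5, 6, 7]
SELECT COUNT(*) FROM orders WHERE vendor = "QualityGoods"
1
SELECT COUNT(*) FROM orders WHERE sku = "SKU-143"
1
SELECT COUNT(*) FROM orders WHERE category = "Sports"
2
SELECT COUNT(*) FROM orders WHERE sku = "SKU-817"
1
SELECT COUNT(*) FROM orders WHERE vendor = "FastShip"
1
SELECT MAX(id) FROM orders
7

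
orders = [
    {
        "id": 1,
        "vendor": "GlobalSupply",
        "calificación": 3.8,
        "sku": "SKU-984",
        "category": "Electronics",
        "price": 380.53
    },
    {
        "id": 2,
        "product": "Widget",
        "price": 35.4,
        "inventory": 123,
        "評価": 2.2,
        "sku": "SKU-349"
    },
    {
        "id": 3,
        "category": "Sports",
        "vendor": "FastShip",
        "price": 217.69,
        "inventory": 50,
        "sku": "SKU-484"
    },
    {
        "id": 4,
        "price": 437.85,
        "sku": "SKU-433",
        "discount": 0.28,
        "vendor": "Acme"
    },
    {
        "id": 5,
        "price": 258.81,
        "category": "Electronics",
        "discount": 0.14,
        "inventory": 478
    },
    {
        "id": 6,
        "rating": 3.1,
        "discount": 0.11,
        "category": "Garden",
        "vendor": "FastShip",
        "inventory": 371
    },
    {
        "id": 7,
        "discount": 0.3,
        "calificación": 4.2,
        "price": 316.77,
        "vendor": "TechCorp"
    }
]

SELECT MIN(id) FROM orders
1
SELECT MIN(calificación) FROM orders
3.8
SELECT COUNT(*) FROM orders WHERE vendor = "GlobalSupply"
1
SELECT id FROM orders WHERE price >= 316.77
[1, 4, 7]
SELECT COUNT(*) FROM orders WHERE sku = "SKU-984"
1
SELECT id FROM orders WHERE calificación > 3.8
[7]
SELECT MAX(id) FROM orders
7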